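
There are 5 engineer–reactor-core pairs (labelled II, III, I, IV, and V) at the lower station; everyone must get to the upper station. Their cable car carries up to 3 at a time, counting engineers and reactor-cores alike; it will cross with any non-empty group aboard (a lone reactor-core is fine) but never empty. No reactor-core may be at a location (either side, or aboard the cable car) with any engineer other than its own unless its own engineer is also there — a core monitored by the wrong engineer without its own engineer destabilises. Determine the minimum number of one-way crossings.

Counting alone: each trip to the upper station takes at most 3 across and each return brings at least 1 back, so after t trips out (and t−1 returns) at most 3t − (t−1) of the 10 are across; that first reaches 10 at t = 5, so at least 9 crossings are needed.
The safety rule pushes this higher. Following every safe sequence of crossings, the most of the 10 that can be at the upper station as the cable car arrives there on crossing 9 is 9 — never all 10.
So no plan with fewer than 11 crossings exists, and this one achieves 11:
1. engineer II and reactor-core II cross → the upper station.
2. engineer II crosses ← the lower station.
3. reactor-core I, reactor-core III, and reactor-core IV cross → the upper station.
4. reactor-core II crosses ← the lower station.
5. engineer I, engineer III, and engineer IV cross → the upper station.
6. engineer III and reactor-core III cross ← the lower station.
7. engineer II, engineer III, and engineer V cross → the upper station.
8. reactor-core I crosses ← the lower station.
9. reactor-core II and reactor-core III cross → the upper station.
10. reactor-core II crosses ← the lower station.
11. reactor-core I, reactor-core II, and reactor-core V cross → the upper station.

11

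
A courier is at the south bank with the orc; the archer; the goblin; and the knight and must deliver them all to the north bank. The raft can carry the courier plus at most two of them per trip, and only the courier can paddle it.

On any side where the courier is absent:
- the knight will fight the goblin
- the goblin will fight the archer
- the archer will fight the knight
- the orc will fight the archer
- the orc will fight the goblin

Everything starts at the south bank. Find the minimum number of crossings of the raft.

5

Counting alone: the courier can take at most 2 across per trip to the north bank, so moving all 4 needs at least 2 loaded trips out, with a return between consecutive ones — at least 3 crossings.
The safety rule pushes this higher. Following every safe sequence of crossings, the most of the 4 that can be at the north bank as the raft arrives there on crossing 3 is 3 — never all 4.
So no plan with fewer than 5 crossings exists, and this one achieves 5:
1. Courier goes to the north bank with the archer and the goblin.  [the south bank: the knight, the orc | the north bank: the archer, the goblin]
2. Courier goes back to the south bank with the archer.  [the south bank: the archer, the knight, the orc | the north bank: the goblin]
3. Courier goes to the north bank with the knight and the orc.  [the south bank: the archer | the north bank: the goblin, the knight, the orc]
4. Courier goes back to the south bank with the goblin.  [the south bank: the archer, the goblin | the north bank: the knight, the orc]
5. Courier goes to the north bank with the archer and the goblin.  [the south bank: — | the north bank: the archer, the goblin, the knight, the orc]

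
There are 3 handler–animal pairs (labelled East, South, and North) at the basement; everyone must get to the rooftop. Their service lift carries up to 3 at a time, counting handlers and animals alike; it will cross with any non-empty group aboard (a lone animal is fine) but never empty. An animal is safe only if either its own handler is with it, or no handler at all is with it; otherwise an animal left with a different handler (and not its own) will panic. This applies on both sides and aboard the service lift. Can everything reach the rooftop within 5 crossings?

Yes — this plan uses 5 crossings (≤ 5):
1. animal East and handler East cross → the rooftop.
2. handler East crosses ← the basement.
3. handler East, handler North, and handler South cross → the rooftop.
4. animal East crosses ← the basement.
5. animal East, animal North, and animal South cross → the rooftop.

Yes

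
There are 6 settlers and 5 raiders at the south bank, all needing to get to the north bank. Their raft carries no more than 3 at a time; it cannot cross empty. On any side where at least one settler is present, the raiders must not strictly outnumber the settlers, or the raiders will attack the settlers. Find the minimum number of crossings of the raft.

Counting alone: each trip to the north bank takes at most 3 across and each return brings at least 1 back, so after t trips out (and t−1 returns) at most 3t − (t−1) of the 11 are across; that first reaches 11 at t = 5, so at least 9 crossings are needed.
The plan below uses exactly 9 crossings, so it is optimal:
1. 3 raiders → the north bank.  (the south bank: 6S 2R; the north bank: 0S 3R)
2. 1 raider ← the south bank.  (the south bank: 6S 3R; the north bank: 0S 2R)
3. 3 settlers → the north bank.  (the south bank: 3S 3R; the north bank: 3S 2R)
4. 1 settler ← the south bank.  (the south bank: 4S 3R; the north bank: 2S 2R)
5. 2 settlers and 1 raider → the north bank.  (the south bank: 2S 2R; the north bank: 4S 3R)
6. 1 settler ← the south bank.  (the south bank: 3S 2R; the north bank: 3S 3R)
7. 2 settlers and 1 raider → the north bank.  (the south bank: 1S 1R; the north bank: 5S 4R)
8. 1 settler ← the south bank.  (the south bank: 2S 1R; the north bank: 4S 4R)
9. 2 settlers and 1 raider → the north bank.  (the south bank: 0S 0R; the north bank: 6S 5R)

9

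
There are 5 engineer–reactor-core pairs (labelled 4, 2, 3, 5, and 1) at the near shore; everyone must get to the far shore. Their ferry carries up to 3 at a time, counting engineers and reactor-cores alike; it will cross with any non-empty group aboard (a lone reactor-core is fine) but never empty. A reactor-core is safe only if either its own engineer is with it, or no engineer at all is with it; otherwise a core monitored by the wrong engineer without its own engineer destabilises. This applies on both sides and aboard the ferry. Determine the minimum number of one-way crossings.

11

Counting alone: each trip to the far shore takes at most 3 across and each return brings at least 1 back, so after t trips out (and t−1 returns) at most 3t − (t−1) of the 10 are across; that first reaches 10 at t = 5, so at least 9 crossings are needed.
The safety rule pushes this higher. Following every safe sequence of crossings, the most of the 10 that can be at the far shore as the ferry arrives there on crossing 9 is 9 — never all 10.
So no plan with fewer than 11 crossings exists, and this one achieves 11:
1. engineer 4 and reactor-core 4 cross → the far shore.
2. engineer 4 crosses ← the near shore.
3. reactor-core 2, reactor-core 3, and reactor-core 5 cross → the far shore.
4. reactor-core 4 crosses ← the near shore.
5. engineer 2, engineer 3, and engineer 5 cross → the far shore.
6. engineer 2 and reactor-core 2 cross ← the near shore.
7. engineer 1, engineer 2, and engineer 4 cross → the far shore.
8. reactor-core 3 crosses ← the near shore.
9. reactor-core 2 and reactor-core 4 cross → the far shore.
10. reactor-core 4 crosses ← the near shore.
11. reactor-core 1, reactor-core 3, and reactor-core 4 cross → the far shore.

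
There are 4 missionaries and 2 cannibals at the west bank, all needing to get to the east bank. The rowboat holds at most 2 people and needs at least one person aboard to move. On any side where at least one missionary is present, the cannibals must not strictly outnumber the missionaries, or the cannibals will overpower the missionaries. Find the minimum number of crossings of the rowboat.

Counting alone: each trip to the east bank takes at most 2 across and each return brings at least 1 back, so after t trips out (and t−1 returns) at most 2t − (t−1) of the 6 are across; that first reaches 6 at t = 5, so at least 9 crossings are needed.
The plan below uses exactly 9 crossings, so it is optimal:
1. 2 cannibals → the east bank.  (the west bank: 4M 0C; the east bank: 0M 2C)
2. 1 cannibal ← the west bank.  (the west bank: 4M 1C; the east bank: 0M 1C)
3. 2 missionaries → the east bank.  (the west bank: 2M 1C; the east bank: 2M 1C)
4. 1 cannibal ← the west bank.  (the west bank: 2M 2C; the east bank: 2M 0C)
5. 2 cannibals → the east bank.  (the west bank: 2M 0C; the east bank: 2M 2C)
6. 1 cannibal ← the west bank.  (the west bank: 2M 1C; the east bank: 2M 1C)
7. 1 missionary and 1 cannibal → the east bank.  (the west bank: 1M 0C; the east bank: 3M 2C)
8. 1 cannibal ← the west bank.  (the west bank: 1M 1C; the east bank: 3M 1C)
9. 1 missionary and 1 cannibal → the east bank.  (the west bank: 0M 0C; the east bank: 4M 2C)

9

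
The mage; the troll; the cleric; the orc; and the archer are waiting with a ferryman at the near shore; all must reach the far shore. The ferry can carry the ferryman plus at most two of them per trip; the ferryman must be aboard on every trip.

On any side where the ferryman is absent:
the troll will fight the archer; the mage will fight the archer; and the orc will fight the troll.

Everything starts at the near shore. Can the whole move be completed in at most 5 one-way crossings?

Yes

Yes — this plan uses 5 crossings (≤ 5):
1. Ferryman goes to the far shore with the mage and the troll.
2. Ferryman goes back to the near shore alone.
3. Ferryman goes to the far shore with the cleric.
4. Ferryman goes back to the near shore alone.
5. Ferryman goes to the far shore with the archer and the orc.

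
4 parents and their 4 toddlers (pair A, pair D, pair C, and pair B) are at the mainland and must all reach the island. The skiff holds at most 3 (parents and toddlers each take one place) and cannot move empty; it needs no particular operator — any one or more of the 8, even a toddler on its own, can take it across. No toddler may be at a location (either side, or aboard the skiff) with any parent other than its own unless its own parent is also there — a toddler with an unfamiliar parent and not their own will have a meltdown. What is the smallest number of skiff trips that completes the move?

9

Counting alone: each trip to the island takes at most 3 across and each return brings at least 1 back, so after t trips out (and t−1 returns) at most 3t − (t−1) of the 8 are across; that first reaches 8 at t = 4, so at least 7 crossings are needed.
The safety rule pushes this higher. Following every safe sequence of crossings, the most of the 8 that can be at the island as the skiff arrives there on crossing 7 is 7 — never all 8.
So no plan with fewer than 9 crossings exists, and this one achieves 9:
1. parent A and toddler A cross → the island.
2. parent A crosses ← the mainland.
3. parent A, parent D, and toddler D cross → the island.
4. parent A and toddler A cross ← the mainland.
5. parent A, parent B, and parent C cross → the island.
6. toddler D crosses ← the mainland.
7. toddler A and toddler D cross → the island.
8. toddler A crosses ← the mainland.
9. toddler A, toddler B, and toddler C cross → the island.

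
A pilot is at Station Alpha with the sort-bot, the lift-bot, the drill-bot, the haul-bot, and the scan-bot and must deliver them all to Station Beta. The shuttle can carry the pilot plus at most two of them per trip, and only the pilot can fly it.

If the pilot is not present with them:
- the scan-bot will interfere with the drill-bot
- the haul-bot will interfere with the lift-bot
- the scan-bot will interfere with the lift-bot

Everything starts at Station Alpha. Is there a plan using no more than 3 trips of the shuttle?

Counting alone: the pilot can take at most 2 across per trip to Station Beta, so moving all 5 needs at least 3 loaded trips out, with a return between consecutive ones — at least 5 crossings.
Since 3 < 5, 3 crossings cannot be enough. (The shortest complete plan in fact takes 5:)
1. Pilot goes to Station Beta with the drill-bot and the lift-bot.
2. Pilot goes back to Station Alpha alone.
3. Pilot goes to Station Beta with the sort-bot.
4. Pilot goes back to Station Alpha alone.
5. Pilot goes to Station Beta with the haul-bot and the scan-bot.

No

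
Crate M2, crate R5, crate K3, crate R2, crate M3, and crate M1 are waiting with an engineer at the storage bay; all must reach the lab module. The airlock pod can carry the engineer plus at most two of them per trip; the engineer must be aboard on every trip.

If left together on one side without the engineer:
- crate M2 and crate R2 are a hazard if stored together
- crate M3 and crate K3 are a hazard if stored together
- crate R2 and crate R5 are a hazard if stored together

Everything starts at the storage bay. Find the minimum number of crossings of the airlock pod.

7

Counting alone: the engineer can take at most 2 across per trip to the lab module, so moving all 6 needs at least 3 loaded trips out, with a return between consecutive ones — at least 5 crossings.
The safety rule pushes this higher. Following every safe sequence of crossings, the most of the 6 that can be at the lab module as the airlock pod arrives there on crossing 5 is 5 — never all 6.
So no plan with fewer than 7 crossings exists, and this one achieves 7:
1. Engineer goes to the lab module with crate K3 and crate R2.
2. Engineer goes back to the storage bay alone.
3. Engineer goes to the lab module with crate M2.
4. Engineer goes back to the storage bay with crate R2.
5. Engineer goes to the lab module with crate M1 and crate R5.
6. Engineer goes back to the storage bay alone.
7. Engineer goes to the lab module with crate M3 and crate R2.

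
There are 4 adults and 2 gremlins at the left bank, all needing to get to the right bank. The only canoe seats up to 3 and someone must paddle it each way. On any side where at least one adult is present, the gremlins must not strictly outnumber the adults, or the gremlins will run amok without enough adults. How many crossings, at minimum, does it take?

5

Counting alone: each trip to the right bank takes at most 3 across and each return brings at least 1 back, so after t trips out (and t−1 returns) at most 3t − (t−1) of the 6 are across; that first reaches 6 at t = 3, so at least 5 crossings are needed.
The plan below uses exactly 5 crossings, so it is optimal:
1. 2 gremlins → the right bank.  (the left bank: 4A 0G; the right bank: 0A 2G)
2. 1 gremlin ← the left bank.  (the left bank: 4A 1G; the right bank: 0A 1G)
3. 2 adults and 1 gremlin → the right bank.  (the left bank: 2A 0G; the right bank: 2A 2G)
4. 1 gremlin ← the left bank.  (the left bank: 2A 1G; the right bank: 2A 1G)
5. 2 adults and 1 gremlin → the right bank.  (the left bank: 0A 0G; the right bank: 4A 2G)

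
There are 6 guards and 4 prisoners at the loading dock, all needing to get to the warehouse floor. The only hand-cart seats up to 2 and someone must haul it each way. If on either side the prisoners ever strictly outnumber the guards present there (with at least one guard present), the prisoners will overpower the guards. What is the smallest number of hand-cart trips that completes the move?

17

Counting alone: each trip to the warehouse floor takes at most 2 across and each return brings at least 1 back, so after t trips out (and t−1 returns) at most 2t − (t−1) of the 10 are across; that first reaches 10 at t = 9, so at least 17 crossings are needed.
The plan below uses exactly 17 crossings, so it is optimal:
1. 2 prisoners → the warehouse floor.  (the loading dock: 6G 2P; the warehouse floor: 0G 2P)
2. 1 prisoner ← the loading dock.  (the loading dock: 6G 3P; the warehouse floor: 0G 1P)
3. 2 prisoners → the warehouse floor.  (the loading dock: 6G 1P; the warehouse floor: 0G 3P)
4. 1 prisoner ← the loading dock.  (the loading dock: 6G 2P; the warehouse floor: 0G 2P)
5. 2 guards → the warehouse floor.  (the loading dock: 4G 2P; the warehouse floor: 2G 2P)
6. 1 prisoner ← the loading dock.  (the loading dock: 4G 3P; the warehouse floor: 2G 1P)
7. 1 guard and 1 prisoner → the warehouse floor.  (the loading dock: 3G 2P; the warehouse floor: 3G 2P)
8. 1 prisoner ← the loading dock.  (the loading dock: 3G 3P; the warehouse floor: 3G 1P)
9. 2 prisoners → the warehouse floor.  (the loading dock: 3G 1P; the warehouse floor: 3G 3P)
10. 1 prisoner ← the loading dock.  (the loading dock: 3G 2P; the warehouse floor: 3G 2P)
11. 1 guard and 1 prisoner → the warehouse floor.  (the loading dock: 2G 1P; the warehouse floor: 4G 3P)
12. 1 prisoner ← the loading dock.  (the loading dock: 2G 2P; the warehouse floor: 4G 2P)
13. 2 prisoners → the warehouse floor.  (the loading dock: 2G 0P; the warehouse floor: 4G 4P)
14. 1 prisoner ← the loading dock.  (the loading dock: 2G 1P; the warehouse floor: 4G 3P)
15. 1 guard and 1 prisoner → the warehouse floor.  (the loading dock: 1G 0P; the warehouse floor: 5G 4P)
16. 1 prisoner ← the loading dock.  (the loading dock: 1G 1P; the warehouse floor: 5G 3P)
17. 1 guard and 1 prisoner → the warehouse floor.  (the loading dock: 0G 0P; the warehouse floor: 6G 4P)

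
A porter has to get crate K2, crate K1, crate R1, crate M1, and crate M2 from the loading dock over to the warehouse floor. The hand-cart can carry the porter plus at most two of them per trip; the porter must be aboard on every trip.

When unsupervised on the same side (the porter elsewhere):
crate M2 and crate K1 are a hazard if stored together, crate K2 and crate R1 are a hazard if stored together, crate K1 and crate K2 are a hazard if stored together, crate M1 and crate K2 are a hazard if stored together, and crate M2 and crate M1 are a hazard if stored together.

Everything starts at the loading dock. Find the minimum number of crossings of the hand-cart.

7

Counting alone: the porter can take at most 2 across per trip to the warehouse floor, so moving all 5 needs at least 3 loaded trips out, with a return between consecutive ones — at least 5 crossings.
The safety rule pushes this higher. Following every safe sequence of crossings, the most of the 5 that can be at the warehouse floor as the hand-cart arrives there on crossing 5 is 4 — never all 5.
So no plan with fewer than 7 crossings exists, and this one achieves 7:
1. Porter goes to the warehouse floor with crate K2 and crate M2.  [the loading dock: crate K1, crate M1, crate R1 | the warehouse floor: crate K2, crate M2]
2. Porter goes back to the loading dock alone.  [the loading dock: crate K1, crate M1, crate R1 | the warehouse floor: crate K2, crate M2]
3. Porter goes to the warehouse floor with crate K1.  [the loading dock: crate M1, crate R1 | the warehouse floor: crate K1, crate K2, crate M2]
4. Porter goes back to the loading dock with crate K2 and crate M2.  [the loading dock: crate K2, crate M1, crate M2, crate R1 | the warehouse floor: crate K1]
5. Porter goes to the warehouse floor with crate M1 and crate R1.  [the loading dock: crate K2, crate M2 | the warehouse floor: crate K1, crate M1, crate R1]
6. Porter goes back to the loading dock alone.  [the loading dock: crate K2, crate M2 | the warehouse floor: crate K1, crate M1, crate R1]
7. Porter goes to the warehouse floor with crate K2 and crate M2.  [the loading dock: — | the warehouse floor: crate K1, crate K2, crate M1, crate M2, crate R1]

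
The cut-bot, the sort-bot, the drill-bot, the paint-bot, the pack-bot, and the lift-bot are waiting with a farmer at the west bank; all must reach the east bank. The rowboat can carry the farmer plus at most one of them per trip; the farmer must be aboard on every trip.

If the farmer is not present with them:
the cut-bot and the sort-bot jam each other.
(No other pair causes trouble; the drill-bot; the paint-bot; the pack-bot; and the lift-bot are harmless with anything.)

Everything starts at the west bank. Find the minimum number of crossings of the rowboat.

Counting alone: the farmer can take at most 1 across per trip to the east bank, so moving all 6 needs at least 6 loaded trips out, with a return between consecutive ones — at least 11 crossings.
The plan below uses exactly 11 crossings, so it is optimal:
1. Farmer goes to the east bank with the cut-bot.  [the west bank: the drill-bot, the lift-bot, the pack-bot, the paint-bot, the sort-bot | the east bank: the cut-bot]
2. Farmer goes back to the west bank alone.  [the west bank: the drill-bot, the lift-bot, the pack-bot, the paint-bot, the sort-bot | the east bank: the cut-bot]
3. Farmer goes to the east bank with the drill-bot.  [the west bank: the lift-bot, the pack-bot, the paint-bot, the sort-bot | the east bank: the cut-bot, the drill-bot]
4. Farmer goes back to the west bank alone.  [the west bank: the lift-bot, the pack-bot, the paint-bot, the sort-bot | the east bank: the cut-bot, the drill-bot]
5. Farmer goes to the east bank with the paint-bot.  [the west bank: the lift-bot, the pack-bot, the sort-bot | the east bank: the cut-bot, the drill-bot, the paint-bot]
6. Farmer goes back to the west bank alone.  [the west bank: the lift-bot, the pack-bot, the sort-bot | the east bank: the cut-bot, the drill-bot, the paint-bot]
7. Farmer goes to the east bank with the pack-bot.  [the west bank: the lift-bot, the sort-bot | the east bank: the cut-bot, the drill-bot, the pack-bot, the paint-bot]
8. Farmer goes back to the west bank alone.  [the west bank: the lift-bot, the sort-bot | the east bank: the cut-bot, the drill-bot, the pack-bot, the paint-bot]
9. Farmer goes to the east bank with the lift-bot.  [the west bank: the sort-bot | the east bank: the cut-bot, the drill-bot, the lift-bot, the pack-bot, the paint-bot]
10. Farmer goes back to the west bank alone.  [the west bank: the sort-bot | the east bank: the cut-bot, the drill-bot, the lift-bot, the pack-bot, the paint-bot]
11. Farmer goes to the east bank with the sort-bot.  [the west bank: — | the east bank: the cut-bot, the drill-bot, the lift-bot, the pack-bot, the paint-bot, the sort-bot]

11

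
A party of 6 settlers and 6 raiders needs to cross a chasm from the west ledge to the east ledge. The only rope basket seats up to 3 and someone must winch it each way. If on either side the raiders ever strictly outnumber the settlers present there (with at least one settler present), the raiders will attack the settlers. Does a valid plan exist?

Following every safe sequence of crossings from the start, the most of the 12 that can be at the east ledge as the rope basket arrives there on crossings 1, 3, 5 is 3, 5, 6 respectively; the best ever achieved is 6 of 12.
From crossing 7 on, no configuration arises that was not already reachable earlier: only 17 distinct safe configurations (who is on which side, and where the rope basket is) can ever be reached, none of them has everyone across, and every continuation just revisits them. They are: 0 settlers + 0 raiders across (rope basket back at the start); 0 settlers + 1 raider across (rope basket there); 0 settlers + 1 raider across (rope basket back at the start); 0 settlers + 2 raiders across (rope basket there); 0 settlers + 2 raiders across (rope basket back at the start); 0 settlers + 3 raiders across (rope basket there); 0 settlers + 3 raiders across (rope basket back at the start); 0 settlers + 4 raiders across (rope basket there); 0 settlers + 4 raiders across (rope basket back at the start); 0 settlers + 5 raiders across (rope basket there); 0 settlers + 5 raiders across (rope basket back at the start); 0 settlers + 6 raiders across (rope basket there); 1 settler + 1 raider across (rope basket there); 1 settler + 1 raider across (rope basket back at the start); 2 settlers + 2 raiders across (rope basket there); 2 settlers + 2 raiders across (rope basket back at the start); 3 settlers + 3 raiders across (rope basket there). So no valid plan exists.

No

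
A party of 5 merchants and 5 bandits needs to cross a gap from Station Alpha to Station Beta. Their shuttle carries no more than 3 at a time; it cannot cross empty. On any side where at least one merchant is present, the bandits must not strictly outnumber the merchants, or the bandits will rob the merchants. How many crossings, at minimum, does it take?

11

Counting alone: each trip to Station Beta takes at most 3 across and each return brings at least 1 back, so after t trips out (and t−1 returns) at most 3t − (t−1) of the 10 are across; that first reaches 10 at t = 5, so at least 9 crossings are needed.
The safety rule pushes this higher. Following every safe sequence of crossings, the most of the 10 that can be at Station Beta as the shuttle arrives there on crossing 9 is 9 — never all 10.
So no plan with fewer than 11 crossings exists, and this one achieves 11:
1. 2 bandits → Station Beta.  (Station Alpha: 5M 3B; Station Beta: 0M 2B)
2. 1 bandit ← Station Alpha.  (Station Alpha: 5M 4B; Station Beta: 0M 1B)
3. 3 bandits → Station Beta.  (Station Alpha: 5M 1B; Station Beta: 0M 4B)
4. 1 bandit ← Station Alpha.  (Station Alpha: 5M 2B; Station Beta: 0M 3B)
5. 3 merchants → Station Beta.  (Station Alpha: 2M 2B; Station Beta: 3M 3B)
6. 1 merchant and 1 bandit ← Station Alpha.  (Station Alpha: 3M 3B; Station Beta: 2M 2B)
7. 3 merchants → Station Beta.  (Station Alpha: 0M 3B; Station Beta: 5M 2B)
8. 1 bandit ← Station Alpha.  (Station Alpha: 0M 4B; Station Beta: 5M 1B)
9. 2 bandits → Station Beta.  (Station Alpha: 0M 2B; Station Beta: 5M 3B)
10. 1 bandit ← Station Alpha.  (Station Alpha: 0M 3B; Station Beta: 5M 2B)
11. 3 bandits → Station Beta.  (Station Alpha: 0M 0B; Station Beta: 5M 5B)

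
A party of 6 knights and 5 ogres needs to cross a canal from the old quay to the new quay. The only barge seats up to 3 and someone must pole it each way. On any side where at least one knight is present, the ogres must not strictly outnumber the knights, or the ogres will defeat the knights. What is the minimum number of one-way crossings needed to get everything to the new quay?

9

Counting alone: each trip to the new quay takes at most 3 across and each return brings at least 1 back, so after t trips out (and t−1 returns) at most 3t − (t−1) of the 11 are across; that first reaches 11 at t = 5, so at least 9 crossings are needed.
The plan below uses exactly 9 crossings, so it is optimal:
1. 3 ogres → the new quay.  (the old quay: 6K 2O; the new quay: 0K 3O)
2. 1 ogre ← the old quay.  (the old quay: 6K 3O; the new quay: 0K 2O)
3. 3 knights → the new quay.  (the old quay: 3K 3O; the new quay: 3K 2O)
4. 1 knight ← the old quay.  (the old quay: 4K 3O; the new quay: 2K 2O)
5. 2 knights and 1 ogre → the new quay.  (the old quay: 2K 2O; the new quay: 4K 3O)
6. 1 knight ← the old quay.  (the old quay: 3K 2O; the new quay: 3K 3O)
7. 2 knights and 1 ogre → the new quay.  (the old quay: 1K 1O; the new quay: 5K 4O)
8. 1 knight ← the old quay.  (the old quay: 2K 1O; the new quay: 4K 4O)
9. 2 knights and 1 ogre → the new quay.  (the old quay: 0K 0O; the new quay: 6K 5O)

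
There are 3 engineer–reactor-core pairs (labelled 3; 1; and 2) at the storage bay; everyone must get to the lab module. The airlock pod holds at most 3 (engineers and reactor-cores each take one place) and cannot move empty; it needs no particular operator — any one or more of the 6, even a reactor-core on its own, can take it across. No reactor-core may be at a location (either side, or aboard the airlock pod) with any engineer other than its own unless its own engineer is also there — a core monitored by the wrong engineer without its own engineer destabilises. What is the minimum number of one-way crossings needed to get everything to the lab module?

Counting alone: each trip to the lab module takes at most 3 across and each return brings at least 1 back, so after t trips out (and t−1 returns) at most 3t − (t−1) of the 6 are across; that first reaches 6 at t = 3, so at least 5 crossings are needed.
The plan below uses exactly 5 crossings, so it is optimal:
1. engineer 3 and reactor-core 3 cross → the lab module.
2. engineer 3 crosses ← the storage bay.
3. engineer 1, engineer 2, and engineer 3 cross → the lab module.
4. reactor-core 3 crosses ← the storage bay.
5. reactor-core 1, reactor-core 2, and reactor-core 3 cross → the lab module.

5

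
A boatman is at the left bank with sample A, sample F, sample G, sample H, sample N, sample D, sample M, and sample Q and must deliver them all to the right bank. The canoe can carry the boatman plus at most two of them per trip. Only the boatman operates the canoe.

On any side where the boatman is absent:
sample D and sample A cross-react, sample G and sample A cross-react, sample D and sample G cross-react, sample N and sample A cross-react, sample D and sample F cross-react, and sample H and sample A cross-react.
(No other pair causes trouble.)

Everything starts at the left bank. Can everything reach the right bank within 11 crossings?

No

Counting alone: the boatman can take at most 2 across per trip to the right bank, so moving all 8 needs at least 4 loaded trips out, with a return between consecutive ones — at least 7 crossings.
The safety rule pushes this higher. Following every safe sequence of crossings, the most of the 8 that can be at the right bank as the canoe arrives there on crossings 7, 9, 11 is 5, 6, 7 respectively — never all 8.
So the move cannot be finished within 11 crossings. (The shortest complete plan takes 13:)
1. Boatman goes to the right bank with sample A and sample D.
2. Boatman goes back to the left bank with sample A.
3. Boatman goes to the right bank with sample A and sample F.
4. Boatman goes back to the left bank with sample D.
5. Boatman goes to the right bank with sample G and sample H.
6. Boatman goes back to the left bank with sample A.
7. Boatman goes to the right bank with sample A and sample N.
8. Boatman goes back to the left bank with sample A.
9. Boatman goes to the right bank with sample A and sample M.
10. Boatman goes back to the left bank with sample A.
11. Boatman goes to the right bank with sample A and sample Q.
12. Boatman goes back to the left bank with sample A.
13. Boatman goes to the right bank with sample A and sample D.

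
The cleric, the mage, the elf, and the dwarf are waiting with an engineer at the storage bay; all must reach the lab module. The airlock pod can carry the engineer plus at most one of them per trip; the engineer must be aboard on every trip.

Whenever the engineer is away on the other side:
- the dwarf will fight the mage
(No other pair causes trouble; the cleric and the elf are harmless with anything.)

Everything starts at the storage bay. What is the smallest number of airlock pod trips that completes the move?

7

Counting alone: the engineer can take at most 1 across per trip to the lab module, so moving all 4 needs at least 4 loaded trips out, with a return between consecutive ones — at least 7 crossings.
The plan below uses exactly 7 crossings, so it is optimal:
1. Engineer goes to the lab module with the mage.  [the storage bay: the cleric, the dwarf, the elf | the lab module: the mage]
2. Engineer goes back to the storage bay alone.  [the storage bay: the cleric, the dwarf, the elf | the lab module: the mage]
3. Engineer goes to the lab module with the cleric.  [the storage bay: the dwarf, the elf | the lab module: the cleric, the mage]
4. Engineer goes back to the storage bay alone.  [the storage bay: the dwarf, the elf | the lab module: the cleric, the mage]
5. Engineer goes to the lab module with the elf.  [the storage bay: the dwarf | the lab module: the cleric, the elf, the mage]
6. Engineer goes back to the storage bay alone.  [the storage bay: the dwarf | the lab module: the cleric, the elf, the mage]
7. Engineer goes to the lab module with the dwarf.  [the storage bay: — | the lab module: the cleric, the dwarf, the elf, the mage]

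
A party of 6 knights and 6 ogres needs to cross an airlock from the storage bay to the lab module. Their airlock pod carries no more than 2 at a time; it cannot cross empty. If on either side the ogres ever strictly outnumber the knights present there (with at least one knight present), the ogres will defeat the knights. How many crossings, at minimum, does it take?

impossible

Following every safe sequence of crossings from the start, the most of the 12 that can be at the lab module as the airlock pod arrives there on crossings 1, 3, 5, 7, 9 is 2, 3, 4, 5, 6 respectively; the best ever achieved is 6 of 12.
From crossing 11 on, no configuration arises that was not already reachable earlier: only 15 distinct safe configurations (who is on which side, and where the airlock pod is) can ever be reached, none of them has everyone across, and every continuation just revisits them. They are: 0 knights + 0 ogres across (airlock pod back at the start); 0 knights + 1 ogre across (airlock pod there); 0 knights + 1 ogre across (airlock pod back at the start); 0 knights + 2 ogres across (airlock pod there); 0 knights + 2 ogres across (airlock pod back at the start); 0 knights + 3 ogres across (airlock pod there); 0 knights + 3 ogres across (airlock pod back at the start); 0 knights + 4 ogres across (airlock pod there); 0 knights + 4 ogres across (airlock pod back at the start); 0 knights + 5 ogres across (airlock pod there); 0 knights + 5 ogres across (airlock pod back at the start); 0 knights + 6 ogres across (airlock pod there); 1 knight + 1 ogre across (airlock pod there); 1 knight + 1 ogre across (airlock pod back at the start); 2 knights + 2 ogres across (airlock pod there). So no valid plan exists.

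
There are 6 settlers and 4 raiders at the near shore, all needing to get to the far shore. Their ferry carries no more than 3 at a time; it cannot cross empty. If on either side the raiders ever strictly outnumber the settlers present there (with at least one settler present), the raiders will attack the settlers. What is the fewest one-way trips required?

9

Counting alone: each trip to the far shore takes at most 3 across and each return brings at least 1 back, so after t trips out (and t−1 returns) at most 3t − (t−1) of the 10 are across; that first reaches 10 at t = 5, so at least 9 crossings are needed.
The plan below uses exactly 9 crossings, so it is optimal:
1. 2 raiders → the far shore.  (the near shore: 6S 2R; the far shore: 0S 2R)
2. 1 raider ← the near shore.  (the near shore: 6S 3R; the far shore: 0S 1R)
3. 3 raiders → the far shore.  (the near shore: 6S 0R; the far shore: 0S 4R)
4. 1 raider ← the near shore.  (the near shore: 6S 1R; the far shore: 0S 3R)
5. 3 settlers → the far shore.  (the near shore: 3S 1R; the far shore: 3S 3R)
6. 1 raider ← the near shore.  (the near shore: 3S 2R; the far shore: 3S 2R)
7. 1 settler and 2 raiders → the far shore.  (the near shore: 2S 0R; the far shore: 4S 4R)
8. 1 raider ← the near shore.  (the near shore: 2S 1R; the far shore: 4S 3R)
9. 2 settlers and 1 raider → the far shore.  (the near shore: 0S 0R; the far shore: 6S 4R)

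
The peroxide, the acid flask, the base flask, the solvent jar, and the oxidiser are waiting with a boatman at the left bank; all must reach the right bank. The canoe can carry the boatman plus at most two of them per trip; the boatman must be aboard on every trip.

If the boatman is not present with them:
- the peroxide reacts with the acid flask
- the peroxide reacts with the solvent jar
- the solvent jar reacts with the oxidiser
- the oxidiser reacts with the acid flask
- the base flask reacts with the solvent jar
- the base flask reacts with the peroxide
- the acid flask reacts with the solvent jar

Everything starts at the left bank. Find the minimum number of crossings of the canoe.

Whatever the first load, the items left behind include a forbidden pair without the boatman. No opening move is safe, so no plan exists.

impossible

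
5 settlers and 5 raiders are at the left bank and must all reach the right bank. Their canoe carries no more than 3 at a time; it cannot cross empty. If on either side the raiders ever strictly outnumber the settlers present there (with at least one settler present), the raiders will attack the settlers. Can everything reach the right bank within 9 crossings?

No

Counting alone: each trip to the right bank takes at most 3 across and each return brings at least 1 back, so after t trips out (and t−1 returns) at most 3t − (t−1) of the 10 are across; that first reaches 10 at t = 5, so at least 9 crossings are needed.
The safety rule pushes this higher. Following every safe sequence of crossings, the most of the 10 that can be at the right bank as the canoe arrives there on crossing 9 is 9 — never all 10.
So the move cannot be finished within 9 crossings. (The shortest complete plan takes 11:)
1. 2 raiders → the right bank.  (the left bank: 5S 3R; the right bank: 0S 2R)
2. 1 raider ← the left bank.  (the left bank: 5S 4R; the right bank: 0S 1R)
3. 3 raiders → the right bank.  (the left bank: 5S 1R; the right bank: 0S 4R)
4. 1 raider ← the left bank.  (the left bank: 5S 2R; the right bank: 0S 3R)
5. 3 settlers → the right bank.  (the left bank: 2S 2R; the right bank: 3S 3R)
6. 1 settler and 1 raider ← the left bank.  (the left bank: 3S 3R; the right bank: 2S 2R)
7. 3 settlers → the right bank.  (the left bank: 0S 3R; the right bank: 5S 2R)
8. 1 raider ← the left bank.  (the left bank: 0S 4R; the right bank: 5S 1R)
9. 2 raiders → the right bank.  (the left bank: 0S 2R; the right bank: 5S 3R)
10. 1 raider ← the left bank.  (the left bank: 0S 3R; the right bank: 5S 2R)
11. 3 raiders → the right bank.  (the left bank: 0S 0R; the right bank: 5S 5R)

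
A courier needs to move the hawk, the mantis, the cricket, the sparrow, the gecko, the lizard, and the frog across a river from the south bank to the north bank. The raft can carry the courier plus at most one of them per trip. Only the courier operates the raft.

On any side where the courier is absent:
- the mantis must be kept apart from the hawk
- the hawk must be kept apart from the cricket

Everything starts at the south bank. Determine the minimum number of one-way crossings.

Counting alone: the courier can take at most 1 across per trip to the north bank, so moving all 7 needs at least 7 loaded trips out, with a return between consecutive ones — at least 13 crossings.
The safety rule pushes this higher. Following every safe sequence of crossings, the most of the 7 that can be at the north bank as the raft arrives there on crossing 13 is 6 — never all 7.
So no plan with fewer than 15 crossings exists, and this one achieves 15:
1. Courier goes to the north bank with the hawk.
2. Courier goes back to the south bank alone.
3. Courier goes to the north bank with the mantis.
4. Courier goes back to the south bank with the hawk.
5. Courier goes to the north bank with the cricket.
6. Courier goes back to the south bank alone.
7. Courier goes to the north bank with the sparrow.
8. Courier goes back to the south bank alone.
9. Courier goes to the north bank with the gecko.
10. Courier goes back to the south bank alone.
11. Courier goes to the north bank with the lizard.
12. Courier goes back to the south bank alone.
13. Courier goes to the north bank with the frog.
14. Courier goes back to the south bank alone.
15. Courier goes to the north bank with the hawk.

15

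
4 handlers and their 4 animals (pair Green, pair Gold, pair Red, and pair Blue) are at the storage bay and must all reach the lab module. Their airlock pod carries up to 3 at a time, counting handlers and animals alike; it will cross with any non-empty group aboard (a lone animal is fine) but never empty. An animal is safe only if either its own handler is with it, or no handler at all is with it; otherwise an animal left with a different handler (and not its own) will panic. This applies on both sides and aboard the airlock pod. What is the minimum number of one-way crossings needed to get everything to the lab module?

Counting alone: each trip to the lab module takes at most 3 across and each return brings at least 1 back, so after t trips out (and t−1 returns) at most 3t − (t−1) of the 8 are across; that first reaches 8 at t = 4, so at least 7 crossings are needed.
The safety rule pushes this higher. Following every safe sequence of crossings, the most of the 8 that can be at the lab module as the airlock pod arrives there on crossing 7 is 7 — never all 8.
So no plan with fewer than 9 crossings exists, and this one achieves 9:
1. animal Green and handler Green cross → the lab module.
2. handler Green crosses ← the storage bay.
3. animal Gold, handler Gold, and handler Green cross → the lab module.
4. animal Green and handler Green cross ← the storage bay.
5. handler Blue, handler Green, and handler Red cross → the lab module.
6. animal Gold crosses ← the storage bay.
7. animal Gold and animal Green cross → the lab module.
8. animal Green crosses ← the storage bay.
9. animal Blue, animal Green, and animal Red cross → the lab module.

9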